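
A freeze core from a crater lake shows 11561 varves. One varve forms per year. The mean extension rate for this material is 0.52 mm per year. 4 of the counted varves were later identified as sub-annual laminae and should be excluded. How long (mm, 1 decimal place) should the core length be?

After corrections the count is 11561 − 4 = 11557 varves.
Length ≈ 0.52 × 11557 = 6009.6 mm.

6009.6 mm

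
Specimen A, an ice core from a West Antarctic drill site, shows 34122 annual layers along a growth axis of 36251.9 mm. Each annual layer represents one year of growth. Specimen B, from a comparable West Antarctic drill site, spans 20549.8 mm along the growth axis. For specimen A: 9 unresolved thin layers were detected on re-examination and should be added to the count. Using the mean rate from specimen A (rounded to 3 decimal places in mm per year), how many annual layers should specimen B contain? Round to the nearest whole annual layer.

Specimen A: true annual layer count = 34122 + 9 = 34131.
A: 36251.9 mm over 34131 years gives 36251.9 / 34131 ≈ 1.062 mm per year.
For B, 20549.8 / 1.062 = 19350.09 years ≈ 19350 annual layers.

19350 annual layers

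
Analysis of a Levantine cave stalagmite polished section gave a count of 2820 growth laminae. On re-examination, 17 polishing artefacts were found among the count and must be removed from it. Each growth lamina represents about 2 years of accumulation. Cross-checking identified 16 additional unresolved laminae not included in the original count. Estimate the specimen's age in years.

Correcting the raw count gives 2820 − 17 + 16 = 2819 true growth laminae.
2819 growth laminae at 2 years each span 2819 × 2 = 5638 years.

5638 years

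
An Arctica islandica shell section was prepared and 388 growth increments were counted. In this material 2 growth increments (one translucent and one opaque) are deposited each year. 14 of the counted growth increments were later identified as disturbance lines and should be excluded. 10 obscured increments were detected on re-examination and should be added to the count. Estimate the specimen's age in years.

After corrections the count is 388 − 14 + 10 = 384 growth increments.
Dividing by 2 growth increments per year: 384 / 2 = 192 years.

192 years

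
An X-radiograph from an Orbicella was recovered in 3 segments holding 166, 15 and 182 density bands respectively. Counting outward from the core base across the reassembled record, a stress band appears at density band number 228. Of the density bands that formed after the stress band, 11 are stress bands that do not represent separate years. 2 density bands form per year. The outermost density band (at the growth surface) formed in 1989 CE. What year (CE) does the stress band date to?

1927 CE

Total density bands = 166 + 15 + 182 = 363.
The stress band sits at density band 228 from the core base, so 363 − 228 = 135 density bands formed after it.
Removing the 11 false density bands leaves 135 − 11 = 124 true density bands beyond the stress band.
124 density bands at 2 per year is 124 / 2 = 62 years.
The density band at the growth surface is 1989 CE, so the stress band dates to 1989 − 62 = 1927 CE.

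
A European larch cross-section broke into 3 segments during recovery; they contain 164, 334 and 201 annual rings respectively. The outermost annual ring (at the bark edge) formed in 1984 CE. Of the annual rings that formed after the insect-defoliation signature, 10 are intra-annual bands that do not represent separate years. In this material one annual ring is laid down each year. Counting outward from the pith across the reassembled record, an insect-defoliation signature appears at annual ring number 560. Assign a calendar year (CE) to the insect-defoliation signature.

Total annual rings = 164 + 334 + 201 = 699.
Between annual ring 560 and the bark edge there are 699 − 560 = 139 annual rings.
Removing the 10 false annual rings leaves 139 − 10 = 129 true annual rings beyond the insect-defoliation signature.
The annual ring at the bark edge is 1984 CE, so the insect-defoliation signature dates to 1984 − 129 = 1855 CE.

1855 CE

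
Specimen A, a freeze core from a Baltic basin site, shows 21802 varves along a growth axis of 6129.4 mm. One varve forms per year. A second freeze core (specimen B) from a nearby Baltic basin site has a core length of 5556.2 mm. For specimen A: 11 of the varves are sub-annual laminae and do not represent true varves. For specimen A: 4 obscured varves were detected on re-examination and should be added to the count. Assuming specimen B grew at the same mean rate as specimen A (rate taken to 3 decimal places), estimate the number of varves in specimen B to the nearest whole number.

19773 varves

Specimen A: correcting the raw count gives 21802 − 11 + 4 = 21795 true varves.
A: 6129.4 mm over 21795 years gives 6129.4 / 21795 ≈ 0.281 mm/yr.
Specimen B: 5556.2 mm / 0.281 mm per year = 19772.95 years ≈ 19773 varves.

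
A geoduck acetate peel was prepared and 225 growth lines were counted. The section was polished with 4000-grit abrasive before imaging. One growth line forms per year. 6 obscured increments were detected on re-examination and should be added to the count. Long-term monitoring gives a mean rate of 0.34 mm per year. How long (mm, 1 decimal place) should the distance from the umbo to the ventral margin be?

78.5 mm

Correcting the raw count gives 225 + 6 = 231 true growth lines.
Predicted length = 0.34 mm/year × 231 years = 78.5 mm.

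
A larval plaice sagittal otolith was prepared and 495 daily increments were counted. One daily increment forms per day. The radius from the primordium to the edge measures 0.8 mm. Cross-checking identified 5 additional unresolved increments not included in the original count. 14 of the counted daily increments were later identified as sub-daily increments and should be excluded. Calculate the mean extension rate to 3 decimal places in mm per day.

Adjusted count: 495 − 14 + 5 = 486 daily increments.
0.8 mm over 486 days gives 0.8 / 486 ≈ 0.002 mm per day.

0.002 mm per day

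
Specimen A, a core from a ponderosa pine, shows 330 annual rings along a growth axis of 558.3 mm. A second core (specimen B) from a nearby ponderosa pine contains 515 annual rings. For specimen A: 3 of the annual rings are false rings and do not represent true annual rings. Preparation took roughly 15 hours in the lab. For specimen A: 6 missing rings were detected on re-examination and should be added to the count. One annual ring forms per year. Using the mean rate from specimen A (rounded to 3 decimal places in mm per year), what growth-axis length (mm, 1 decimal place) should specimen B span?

Specimen A: true annual ring count = 330 − 3 + 6 = 333.
A: Extension rate ≈ 558.3 / 333 = 1.677 mm/year.
B's length ≈ 1.677 × 515 = 863.7 mm.

863.7 mm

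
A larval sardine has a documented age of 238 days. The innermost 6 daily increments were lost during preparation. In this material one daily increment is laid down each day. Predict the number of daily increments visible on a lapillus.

At one daily increment per day, 238 days correspond to 238 daily increments.
Less the 6 uncaptured daily increments: 238 − 6 = 232.

232 daily increments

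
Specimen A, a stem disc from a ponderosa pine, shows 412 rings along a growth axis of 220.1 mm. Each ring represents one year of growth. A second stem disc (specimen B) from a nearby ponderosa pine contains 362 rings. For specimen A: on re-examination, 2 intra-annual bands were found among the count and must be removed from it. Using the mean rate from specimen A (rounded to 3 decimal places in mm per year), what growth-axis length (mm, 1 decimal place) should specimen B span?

194.4 mm

Specimen A: true ring count = 412 − 2 = 410.
A: Mean rate = 220.1 mm / 410 years ≈ 0.537 mm per year.
Length of B = 0.537 × 362 = 194.4 mm.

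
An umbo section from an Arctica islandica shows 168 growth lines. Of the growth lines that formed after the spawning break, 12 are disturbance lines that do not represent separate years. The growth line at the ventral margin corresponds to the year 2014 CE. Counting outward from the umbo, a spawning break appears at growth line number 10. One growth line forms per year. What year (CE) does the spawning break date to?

1868 CE

The spawning break sits at growth line 10 from the umbo, so 168 − 10 = 158 growth lines formed after it.
158 − 12 false = 146 true growth lines after the spawning break.
Counting back 146 years from 2014 CE places the spawning break in 2014 − 146 = 1868 CE.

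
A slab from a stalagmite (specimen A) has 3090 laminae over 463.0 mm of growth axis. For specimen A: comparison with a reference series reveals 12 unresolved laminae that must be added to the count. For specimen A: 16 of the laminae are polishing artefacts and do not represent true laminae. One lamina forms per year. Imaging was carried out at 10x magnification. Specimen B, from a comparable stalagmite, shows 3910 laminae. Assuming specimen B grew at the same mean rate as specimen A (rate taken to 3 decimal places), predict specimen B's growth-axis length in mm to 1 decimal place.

586.5 mm

Specimen A: after corrections the count is 3090 − 16 + 12 = 3086 laminae.
A: Mean rate = 463.0 mm / 3086 years ≈ 0.150 mm per year.
For B, 0.150 mm/year × 3910 years = 586.5 mm.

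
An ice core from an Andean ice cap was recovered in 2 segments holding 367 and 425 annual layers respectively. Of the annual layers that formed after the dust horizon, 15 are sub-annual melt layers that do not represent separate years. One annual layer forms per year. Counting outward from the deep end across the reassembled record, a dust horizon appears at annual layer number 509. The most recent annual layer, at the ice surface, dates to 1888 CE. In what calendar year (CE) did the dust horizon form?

Total annual layers = 367 + 425 = 792.
The dust horizon sits at annual layer 509 from the deep end, so 792 − 509 = 283 annual layers formed after it.
Removing the 15 false annual layers leaves 283 − 15 = 268 true annual layers beyond the dust horizon.
Counting back 268 years from 1888 CE places the dust horizon in 1888 − 268 = 1620 CE.

1620 CE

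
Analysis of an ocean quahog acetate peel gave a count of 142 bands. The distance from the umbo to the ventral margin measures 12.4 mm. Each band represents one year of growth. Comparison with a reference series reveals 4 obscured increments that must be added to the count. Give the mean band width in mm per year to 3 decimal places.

After corrections the count is 142 + 4 = 146 bands.
12.4 mm over 146 years gives 12.4 / 146 ≈ 0.085 mm per year.

0.085 mm per year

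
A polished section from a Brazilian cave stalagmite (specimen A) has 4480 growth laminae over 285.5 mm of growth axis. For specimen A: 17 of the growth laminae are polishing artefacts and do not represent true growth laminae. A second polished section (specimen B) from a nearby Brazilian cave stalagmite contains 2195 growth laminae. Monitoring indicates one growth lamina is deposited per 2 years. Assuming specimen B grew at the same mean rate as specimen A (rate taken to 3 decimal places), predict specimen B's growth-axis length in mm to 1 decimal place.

140.5 mm

Specimen A: true growth lamina count = 4480 − 17 = 4463.
Specimen A: at 2 years per growth lamina, 4463 × 2 = 8926 years.
A: Mean rate = 285.5 mm / 8926 years ≈ 0.032 mm/year.
Specimen B: 2195 growth laminae at 2 years each span 2195 × 2 = 4390 years. For B, 0.032 mm/year × 4390 years = 140.5 mm.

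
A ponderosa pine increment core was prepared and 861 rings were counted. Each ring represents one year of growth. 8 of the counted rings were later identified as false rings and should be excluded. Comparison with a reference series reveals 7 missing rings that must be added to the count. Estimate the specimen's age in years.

True ring count = 861 − 8 + 7 = 860.
One ring per year makes the duration 860 years.

860 years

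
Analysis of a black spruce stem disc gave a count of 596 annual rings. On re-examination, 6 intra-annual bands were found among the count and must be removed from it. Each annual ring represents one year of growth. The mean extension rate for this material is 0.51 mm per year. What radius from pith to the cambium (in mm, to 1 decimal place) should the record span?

300.9 mm

True annual ring count = 596 − 6 = 590.
590 years at 0.51 mm/year gives 0.51 × 590 = 300.9 mm.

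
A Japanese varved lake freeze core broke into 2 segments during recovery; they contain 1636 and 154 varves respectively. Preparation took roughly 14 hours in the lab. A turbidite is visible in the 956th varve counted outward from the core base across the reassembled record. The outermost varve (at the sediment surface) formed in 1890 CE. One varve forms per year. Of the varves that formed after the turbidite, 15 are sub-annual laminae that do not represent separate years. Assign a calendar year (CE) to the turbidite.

1071 CE

Total varves = 1636 + 154 = 1790.
The turbidite sits at varve 956 from the core base, so 1790 − 956 = 834 varves formed after it.
Excluding 15 false varves: 834 − 15 = 819.
The varve at the sediment surface is 1890 CE, so the turbidite dates to 1890 − 819 = 1071 CE.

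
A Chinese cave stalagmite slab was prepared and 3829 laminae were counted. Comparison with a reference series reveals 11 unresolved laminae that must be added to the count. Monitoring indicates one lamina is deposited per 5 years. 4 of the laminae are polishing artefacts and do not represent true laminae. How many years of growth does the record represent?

19180 yr

Adjusted count: 3829 − 4 + 11 = 3836 laminae.
3836 laminae at 5 years each span 3836 × 5 = 19180 years.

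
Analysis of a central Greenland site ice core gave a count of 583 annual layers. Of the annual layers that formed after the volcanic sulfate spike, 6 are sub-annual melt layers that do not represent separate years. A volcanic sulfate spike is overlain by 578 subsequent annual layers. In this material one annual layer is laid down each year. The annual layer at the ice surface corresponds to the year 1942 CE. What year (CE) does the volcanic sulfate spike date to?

There are 578 annual layers younger than the volcanic sulfate spike.
Removing the 6 false annual layers leaves 578 − 6 = 572 true annual layers beyond the volcanic sulfate spike.
The annual layer at the ice surface is 1942 CE, so the volcanic sulfate spike dates to 1942 − 572 = 1370 CE.

1370 CE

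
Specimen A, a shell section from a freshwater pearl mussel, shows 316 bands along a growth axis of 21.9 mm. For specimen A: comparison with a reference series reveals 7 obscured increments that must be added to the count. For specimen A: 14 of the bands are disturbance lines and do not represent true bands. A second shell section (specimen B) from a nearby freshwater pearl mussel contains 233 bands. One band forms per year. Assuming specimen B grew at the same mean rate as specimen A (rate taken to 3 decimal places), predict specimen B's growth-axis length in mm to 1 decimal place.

16.5 mm

Specimen A: after corrections the count is 316 − 14 + 7 = 309 bands.
A: Mean rate = 21.9 mm / 309 years ≈ 0.071 mm/yr.
B's length ≈ 0.071 × 233 = 16.5 mm.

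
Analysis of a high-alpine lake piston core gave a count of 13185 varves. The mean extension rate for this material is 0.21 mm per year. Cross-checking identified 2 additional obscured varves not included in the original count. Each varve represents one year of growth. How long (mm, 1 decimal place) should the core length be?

2769.3 mm

After corrections the count is 13185 + 2 = 13187 varves.
13187 years at 0.21 mm/year gives 0.21 × 13187 = 2769.3 mm.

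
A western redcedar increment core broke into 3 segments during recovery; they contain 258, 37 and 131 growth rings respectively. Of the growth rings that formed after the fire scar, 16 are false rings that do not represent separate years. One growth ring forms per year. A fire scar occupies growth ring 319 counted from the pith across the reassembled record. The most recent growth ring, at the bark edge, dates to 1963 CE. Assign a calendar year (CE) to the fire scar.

Total growth rings = 258 + 37 + 131 = 426.
426 − 319 = 107 growth rings lie beyond the fire scar toward the bark edge.
107 − 16 false = 91 true growth rings after the fire scar.
Counting back 91 years from 1963 CE places the fire scar in 1963 − 91 = 1872 CE.

1872 CE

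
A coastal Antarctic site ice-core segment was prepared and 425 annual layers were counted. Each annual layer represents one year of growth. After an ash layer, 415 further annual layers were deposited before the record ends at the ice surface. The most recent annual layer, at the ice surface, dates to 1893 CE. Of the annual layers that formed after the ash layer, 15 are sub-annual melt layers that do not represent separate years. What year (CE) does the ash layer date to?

415 annual layers post-date the ash layer.
415 − 15 false = 400 true annual layers after the ash layer.
1893 − 400 = 1493 CE.

1493 CE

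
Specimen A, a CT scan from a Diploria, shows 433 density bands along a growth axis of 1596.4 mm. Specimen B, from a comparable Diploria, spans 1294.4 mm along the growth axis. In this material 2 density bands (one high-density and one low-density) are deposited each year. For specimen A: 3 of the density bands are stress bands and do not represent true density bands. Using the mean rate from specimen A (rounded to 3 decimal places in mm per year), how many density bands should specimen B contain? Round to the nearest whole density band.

349 density bands

Specimen A: after corrections the count is 433 − 3 = 430 density bands.
Specimen A: 430 density bands at 2 per year is 430 / 2 = 215 years.
A: 1596.4 mm over 215 years gives 1596.4 / 215 ≈ 7.425 mm/yr.
For B, 1294.4 / 7.425 = 174.33 years; at 2 density bands per year that is 174.33 × 2 ≈ 349 density bands.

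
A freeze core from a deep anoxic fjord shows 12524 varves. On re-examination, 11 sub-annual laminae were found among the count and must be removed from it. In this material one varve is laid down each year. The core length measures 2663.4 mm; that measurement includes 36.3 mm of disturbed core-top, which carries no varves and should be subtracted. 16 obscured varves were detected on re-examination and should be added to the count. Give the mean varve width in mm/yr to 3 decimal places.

0.210 mm/yr

After corrections the count is 12524 − 11 + 16 = 12529 varves.
The growth record spans 2663.4 − 36.3 = 2627.1 mm.
2627.1 mm over 12529 years gives 2627.1 / 12529 ≈ 0.210 mm/yr.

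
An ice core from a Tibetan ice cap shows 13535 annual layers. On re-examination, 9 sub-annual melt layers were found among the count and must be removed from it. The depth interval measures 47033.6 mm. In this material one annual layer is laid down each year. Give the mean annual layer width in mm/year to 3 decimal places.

Correcting the raw count gives 13535 − 9 = 13526 true annual layers.
47033.6 mm over 13526 years gives 47033.6 / 13526 ≈ 3.477 mm/year.

3.477 mm/year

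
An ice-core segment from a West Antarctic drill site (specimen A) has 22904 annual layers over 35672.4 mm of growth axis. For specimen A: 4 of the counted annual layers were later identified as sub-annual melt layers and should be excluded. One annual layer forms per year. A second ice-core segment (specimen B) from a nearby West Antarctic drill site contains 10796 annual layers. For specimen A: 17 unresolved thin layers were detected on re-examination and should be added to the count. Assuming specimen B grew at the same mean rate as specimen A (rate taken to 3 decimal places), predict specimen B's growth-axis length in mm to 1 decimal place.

16809.4 mm

Specimen A: after corrections the count is 22904 − 4 + 17 = 22917 annual layers.
A: Mean rate = 35672.4 mm / 22917 years ≈ 1.557 mm/yr.
Length of B = 1.557 × 10796 = 16809.4 mm.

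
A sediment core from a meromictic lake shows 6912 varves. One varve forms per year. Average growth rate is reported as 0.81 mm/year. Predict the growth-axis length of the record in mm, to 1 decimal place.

5598.7 mm

The record spans 6912 years at 0.81 mm per year.
6912 years at 0.81 mm/year gives 0.81 × 6912 = 5598.7 mm.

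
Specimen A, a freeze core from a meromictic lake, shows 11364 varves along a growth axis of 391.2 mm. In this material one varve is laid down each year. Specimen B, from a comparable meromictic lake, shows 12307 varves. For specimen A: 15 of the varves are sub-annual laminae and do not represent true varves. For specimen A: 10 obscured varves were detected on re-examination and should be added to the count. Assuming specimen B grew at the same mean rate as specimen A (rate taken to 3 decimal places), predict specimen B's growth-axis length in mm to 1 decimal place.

418.4 mm

Specimen A: correcting the raw count gives 11364 − 15 + 10 = 11359 true varves.
A: 391.2 mm over 11359 years gives 391.2 / 11359 ≈ 0.034 mm per year.
Length of B = 0.034 × 12307 = 418.4 mm.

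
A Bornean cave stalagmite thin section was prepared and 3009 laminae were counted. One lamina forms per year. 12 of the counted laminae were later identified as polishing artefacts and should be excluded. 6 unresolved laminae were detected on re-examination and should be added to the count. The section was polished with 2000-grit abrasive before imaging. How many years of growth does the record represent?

Adjusted count: 3009 − 12 + 6 = 3003 laminae.
At one lamina per year, that is 3003 years.

3003 yr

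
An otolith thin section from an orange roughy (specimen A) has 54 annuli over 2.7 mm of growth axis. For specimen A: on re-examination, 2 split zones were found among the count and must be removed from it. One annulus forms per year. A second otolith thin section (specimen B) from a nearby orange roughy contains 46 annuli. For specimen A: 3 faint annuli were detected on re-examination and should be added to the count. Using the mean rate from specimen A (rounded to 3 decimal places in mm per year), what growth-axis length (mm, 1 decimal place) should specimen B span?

Specimen A: adjusted count: 54 − 2 + 3 = 55 annuli.
A: 2.7 mm over 55 years gives 2.7 / 55 ≈ 0.049 mm per year.
For B, 0.049 mm/year × 46 years = 2.3 mm.

2.3 mm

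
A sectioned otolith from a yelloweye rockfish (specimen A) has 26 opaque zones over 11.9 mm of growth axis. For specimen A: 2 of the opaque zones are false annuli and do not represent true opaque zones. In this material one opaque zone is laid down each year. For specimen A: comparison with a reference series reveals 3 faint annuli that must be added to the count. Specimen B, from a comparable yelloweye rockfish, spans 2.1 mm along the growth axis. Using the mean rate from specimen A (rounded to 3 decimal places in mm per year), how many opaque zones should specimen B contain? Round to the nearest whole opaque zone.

5 opaque zones

Specimen A: adjusted count: 26 − 2 + 3 = 27 opaque zones.
A: Extension rate ≈ 11.9 / 27 = 0.441 mm per year.
Specimen B: 2.1 mm / 0.441 mm per year = 4.76 years ≈ 5 opaque zones.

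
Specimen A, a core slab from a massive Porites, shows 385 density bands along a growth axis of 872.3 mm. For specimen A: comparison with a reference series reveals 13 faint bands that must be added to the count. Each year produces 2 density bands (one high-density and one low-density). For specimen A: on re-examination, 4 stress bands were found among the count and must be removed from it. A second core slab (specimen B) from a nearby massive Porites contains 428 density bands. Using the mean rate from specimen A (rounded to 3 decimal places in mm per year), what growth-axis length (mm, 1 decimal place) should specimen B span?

Specimen A: correcting the raw count gives 385 − 4 + 13 = 394 true density bands.
Specimen A: with 2 density bands per year, 394 / 2 = 197 years.
A: 872.3 mm over 197 years gives 872.3 / 197 ≈ 4.428 mm/year.
Specimen B: 428 density bands at 2 per year is 428 / 2 = 214 years. Length of B = 4.428 × 214 = 947.6 mm.

947.6 mm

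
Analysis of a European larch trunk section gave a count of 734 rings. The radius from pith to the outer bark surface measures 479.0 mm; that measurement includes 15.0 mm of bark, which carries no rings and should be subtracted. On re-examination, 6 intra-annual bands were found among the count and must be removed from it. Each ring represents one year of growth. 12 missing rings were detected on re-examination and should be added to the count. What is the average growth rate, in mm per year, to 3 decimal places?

After corrections the count is 734 − 6 + 12 = 740 rings.
Net length = 479.0 − 15.0 = 464.0 mm.
Mean rate = 464.0 mm / 740 years ≈ 0.627 mm per year.

0.627 mm per year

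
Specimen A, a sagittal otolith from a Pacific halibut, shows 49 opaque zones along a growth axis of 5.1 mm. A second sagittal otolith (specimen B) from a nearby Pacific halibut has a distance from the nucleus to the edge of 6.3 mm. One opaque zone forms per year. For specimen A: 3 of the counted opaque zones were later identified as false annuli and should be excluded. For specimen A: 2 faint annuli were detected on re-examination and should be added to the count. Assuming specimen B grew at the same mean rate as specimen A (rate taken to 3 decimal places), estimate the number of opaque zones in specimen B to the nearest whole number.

Specimen A: correcting the raw count gives 49 − 3 + 2 = 48 true opaque zones.
A: 5.1 mm over 48 years gives 5.1 / 48 ≈ 0.106 mm per year.
Specimen B: 6.3 mm / 0.106 mm per year = 59.43 years ≈ 59 opaque zones.

59 opaque zones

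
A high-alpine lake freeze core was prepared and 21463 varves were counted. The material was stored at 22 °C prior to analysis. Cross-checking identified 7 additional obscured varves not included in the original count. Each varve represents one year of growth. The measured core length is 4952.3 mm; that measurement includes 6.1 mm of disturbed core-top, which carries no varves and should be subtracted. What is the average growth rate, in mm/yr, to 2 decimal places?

Correcting the raw count gives 21463 + 7 = 21470 true varves.
The growth record spans 4952.3 − 6.1 = 4946.2 mm.
Extension rate ≈ 4946.2 / 21470 = 0.23 mm/yr.

0.23 mm/yr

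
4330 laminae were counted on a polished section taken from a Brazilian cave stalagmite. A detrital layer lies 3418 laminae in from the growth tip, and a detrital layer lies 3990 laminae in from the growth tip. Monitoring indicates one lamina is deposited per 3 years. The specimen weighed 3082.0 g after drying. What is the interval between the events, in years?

1716 years

The two markers are separated by 3990 − 3418 = 572 laminae.
572 laminae at 3 years each span 572 × 3 = 1716 years.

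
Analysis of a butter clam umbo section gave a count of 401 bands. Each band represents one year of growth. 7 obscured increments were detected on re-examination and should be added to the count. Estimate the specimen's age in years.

408 years

Adjusted count: 401 + 7 = 408 bands.
At one band per year, that is 408 years.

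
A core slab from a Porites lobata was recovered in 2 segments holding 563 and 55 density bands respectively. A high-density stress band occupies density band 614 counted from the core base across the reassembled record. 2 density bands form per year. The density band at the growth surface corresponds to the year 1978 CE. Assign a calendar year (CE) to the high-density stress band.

Total density bands = 563 + 55 = 618.
Between density band 614 and the growth surface there are 618 − 614 = 4 density bands.
Dividing by 2 density bands per year: 4 / 2 = 2 years.
The density band at the growth surface is 1978 CE, so the high-density stress band dates to 1978 − 2 = 1976 CE.

1976 CE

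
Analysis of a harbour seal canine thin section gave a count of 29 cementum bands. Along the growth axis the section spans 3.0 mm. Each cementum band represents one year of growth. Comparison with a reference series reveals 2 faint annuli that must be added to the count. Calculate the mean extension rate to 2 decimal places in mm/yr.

Adjusted count: 29 + 2 = 31 cementum bands.
Mean rate = 3.0 mm / 31 years ≈ 0.10 mm/yr.

0.10 mm/yr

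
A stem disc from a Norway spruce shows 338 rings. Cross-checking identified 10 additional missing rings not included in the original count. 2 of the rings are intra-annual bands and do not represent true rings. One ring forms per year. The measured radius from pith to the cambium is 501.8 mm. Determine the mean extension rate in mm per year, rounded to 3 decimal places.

1.450 mm per year

Adjusted count: 338 − 2 + 10 = 346 rings.
Extension rate ≈ 501.8 / 346 = 1.450 mm per year.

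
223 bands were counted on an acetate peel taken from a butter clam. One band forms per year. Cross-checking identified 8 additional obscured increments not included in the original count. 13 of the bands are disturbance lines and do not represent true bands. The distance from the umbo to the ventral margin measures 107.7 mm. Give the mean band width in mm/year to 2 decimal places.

Correcting the raw count gives 223 − 13 + 8 = 218 true bands.
Extension rate ≈ 107.7 / 218 = 0.49 mm/year.

0.49 mm/year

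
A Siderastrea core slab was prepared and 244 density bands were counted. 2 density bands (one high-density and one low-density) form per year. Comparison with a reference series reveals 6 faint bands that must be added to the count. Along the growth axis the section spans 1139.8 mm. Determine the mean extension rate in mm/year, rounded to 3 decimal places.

9.118 mm/year

Adjusted count: 244 + 6 = 250 density bands.
With 2 density bands per year, 250 / 2 = 125 years.
Mean rate = 1139.8 mm / 125 years ≈ 9.118 mm/year.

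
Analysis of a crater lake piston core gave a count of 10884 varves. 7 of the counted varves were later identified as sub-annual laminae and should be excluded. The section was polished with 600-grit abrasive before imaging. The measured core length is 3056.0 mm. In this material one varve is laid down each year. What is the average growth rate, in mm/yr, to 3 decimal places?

Adjusted count: 10884 − 7 = 10877 varves.
Mean rate = 3056.0 mm / 10877 years ≈ 0.281 mm/yr.

0.281 mm/yr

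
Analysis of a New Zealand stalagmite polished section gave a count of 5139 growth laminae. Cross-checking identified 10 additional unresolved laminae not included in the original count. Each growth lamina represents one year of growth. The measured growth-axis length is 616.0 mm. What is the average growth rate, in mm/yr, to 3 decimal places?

0.120 mm/yr

Adjusted count: 5139 + 10 = 5149 growth laminae.
616.0 mm over 5149 years gives 616.0 / 5149 ≈ 0.120 mm/yr.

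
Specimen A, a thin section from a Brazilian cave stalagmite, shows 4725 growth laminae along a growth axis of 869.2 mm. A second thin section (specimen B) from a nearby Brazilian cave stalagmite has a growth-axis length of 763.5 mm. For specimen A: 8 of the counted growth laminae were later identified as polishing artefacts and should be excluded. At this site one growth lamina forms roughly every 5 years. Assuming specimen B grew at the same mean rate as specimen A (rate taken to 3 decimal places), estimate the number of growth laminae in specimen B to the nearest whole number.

4127 growth laminae

Specimen A: after corrections the count is 4725 − 8 = 4717 growth laminae.
Specimen A: 4717 growth laminae at 5 years each span 4717 × 5 = 23585 years.
A: Extension rate ≈ 869.2 / 23585 = 0.037 mm/year.
B spans 763.5 / 0.037 = 20635.14 years; at 5 years per growth lamina that is 20635.14 / 5 ≈ 4127 growth laminae.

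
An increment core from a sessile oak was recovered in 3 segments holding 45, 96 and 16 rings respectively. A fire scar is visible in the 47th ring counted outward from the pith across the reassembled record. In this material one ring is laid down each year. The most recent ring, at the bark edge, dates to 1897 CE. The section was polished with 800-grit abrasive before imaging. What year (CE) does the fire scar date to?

Total rings = 45 + 96 + 16 = 157.
The fire scar sits at ring 47 from the pith, so 157 − 47 = 110 rings formed after it.
1897 − 110 = 1787 CE.

1787 CE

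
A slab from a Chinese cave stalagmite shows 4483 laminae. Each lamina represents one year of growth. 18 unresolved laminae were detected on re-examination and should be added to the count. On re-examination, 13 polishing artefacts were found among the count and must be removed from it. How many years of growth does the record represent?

After corrections the count is 4483 − 13 + 18 = 4488 laminae.
At one lamina per year, that is 4488 years.

4488 years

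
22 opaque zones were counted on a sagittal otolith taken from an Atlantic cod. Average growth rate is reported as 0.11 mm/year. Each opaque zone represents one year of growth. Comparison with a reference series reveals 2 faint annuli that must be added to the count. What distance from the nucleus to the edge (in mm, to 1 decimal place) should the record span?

2.6 mm

True opaque zone count = 22 + 2 = 24.
24 years at 0.11 mm/year gives 0.11 × 24 = 2.6 mm.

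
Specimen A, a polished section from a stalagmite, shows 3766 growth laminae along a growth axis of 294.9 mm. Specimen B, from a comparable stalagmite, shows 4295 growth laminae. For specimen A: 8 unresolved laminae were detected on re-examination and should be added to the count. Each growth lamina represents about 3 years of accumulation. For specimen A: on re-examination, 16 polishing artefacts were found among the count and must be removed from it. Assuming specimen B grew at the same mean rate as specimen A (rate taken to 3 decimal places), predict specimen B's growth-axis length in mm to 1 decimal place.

Specimen A: correcting the raw count gives 3766 − 16 + 8 = 3758 true growth laminae.
Specimen A: multiplying by 3 years per growth lamina: 3758 × 3 = 11274 years.
A: Extension rate ≈ 294.9 / 11274 = 0.026 mm/yr.
Specimen B: 4295 growth laminae at 3 years each span 4295 × 3 = 12885 years. B's length ≈ 0.026 × 12885 = 335.0 mm.

335.0 mm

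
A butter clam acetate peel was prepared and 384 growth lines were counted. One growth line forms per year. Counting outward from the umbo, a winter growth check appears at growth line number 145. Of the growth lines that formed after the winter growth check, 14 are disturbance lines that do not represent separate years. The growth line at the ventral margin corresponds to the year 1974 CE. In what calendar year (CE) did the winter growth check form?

1749 CE

Between growth line 145 and the ventral margin there are 384 − 145 = 239 growth lines.
Excluding 14 false growth lines: 239 − 14 = 225.
1974 − 225 = 1749 CE.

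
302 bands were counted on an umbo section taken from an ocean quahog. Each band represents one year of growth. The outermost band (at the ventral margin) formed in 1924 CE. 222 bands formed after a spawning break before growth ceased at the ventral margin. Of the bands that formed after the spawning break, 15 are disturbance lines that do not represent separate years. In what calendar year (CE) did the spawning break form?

222 bands post-date the spawning break.
Removing the 15 false bands leaves 222 − 15 = 207 true bands beyond the spawning break.
The band at the ventral margin is 1924 CE, so the spawning break dates to 1924 − 207 = 1717 CE.

1717 CE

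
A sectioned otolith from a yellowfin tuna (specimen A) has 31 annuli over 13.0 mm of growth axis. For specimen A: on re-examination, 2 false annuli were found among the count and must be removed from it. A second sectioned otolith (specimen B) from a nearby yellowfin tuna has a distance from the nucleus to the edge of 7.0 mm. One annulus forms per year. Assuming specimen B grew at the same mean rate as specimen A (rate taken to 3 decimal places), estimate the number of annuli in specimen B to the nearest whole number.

Specimen A: true annulus count = 31 − 2 = 29.
A: 13.0 mm over 29 years gives 13.0 / 29 ≈ 0.448 mm/year.
For B, 7.0 / 0.448 = 15.62 years ≈ 16 annuli.

16 annuli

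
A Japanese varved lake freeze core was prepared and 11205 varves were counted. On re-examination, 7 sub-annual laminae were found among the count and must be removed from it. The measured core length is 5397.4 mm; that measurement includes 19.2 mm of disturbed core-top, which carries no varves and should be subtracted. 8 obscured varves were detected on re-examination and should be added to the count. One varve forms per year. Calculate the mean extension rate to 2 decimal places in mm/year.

0.48 mm/year

True varve count = 11205 − 7 + 8 = 11206.
The growth record spans 5397.4 − 19.2 = 5378.2 mm.
Mean rate = 5378.2 mm / 11206 years ≈ 0.48 mm/year.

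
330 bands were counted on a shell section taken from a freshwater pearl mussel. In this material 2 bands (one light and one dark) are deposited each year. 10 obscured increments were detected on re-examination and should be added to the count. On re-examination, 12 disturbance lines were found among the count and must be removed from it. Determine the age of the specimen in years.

True band count = 330 − 12 + 10 = 328.
With 2 bands per year, 328 / 2 = 164 years.

164 yr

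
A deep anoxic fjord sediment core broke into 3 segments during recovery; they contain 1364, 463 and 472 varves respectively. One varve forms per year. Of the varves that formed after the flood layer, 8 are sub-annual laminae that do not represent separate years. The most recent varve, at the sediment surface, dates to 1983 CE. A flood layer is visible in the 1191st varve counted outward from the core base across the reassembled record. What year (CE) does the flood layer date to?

883 CE

Total varves = 1364 + 463 + 472 = 2299.
Between varve 1191 and the sediment surface there are 2299 − 1191 = 1108 varves.
1108 − 8 false = 1100 true varves after the flood layer.
1983 − 1100 = 883 CE.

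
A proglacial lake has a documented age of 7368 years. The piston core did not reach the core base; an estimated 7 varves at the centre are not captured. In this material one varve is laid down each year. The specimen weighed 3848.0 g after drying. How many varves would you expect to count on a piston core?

7361 varves

One varve per year gives 7368 varves over 7368 years.
Less the 7 uncaptured varves: 7368 − 7 = 7361.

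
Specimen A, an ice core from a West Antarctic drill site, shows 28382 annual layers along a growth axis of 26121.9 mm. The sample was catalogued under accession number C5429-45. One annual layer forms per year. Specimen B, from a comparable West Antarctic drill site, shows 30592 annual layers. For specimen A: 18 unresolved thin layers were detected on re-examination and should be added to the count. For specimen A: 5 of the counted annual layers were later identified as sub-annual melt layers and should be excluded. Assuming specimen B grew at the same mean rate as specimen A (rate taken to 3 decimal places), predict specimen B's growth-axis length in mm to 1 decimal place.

Specimen A: after corrections the count is 28382 − 5 + 18 = 28395 annual layers.
A: Extension rate ≈ 26121.9 / 28395 = 0.920 mm per year.
For B, 0.920 mm/year × 30592 years = 28144.6 mm.

28144.6 mm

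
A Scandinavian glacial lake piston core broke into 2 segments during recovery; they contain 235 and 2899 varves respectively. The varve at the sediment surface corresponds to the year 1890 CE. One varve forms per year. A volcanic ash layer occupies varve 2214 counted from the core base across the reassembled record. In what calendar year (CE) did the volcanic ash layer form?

Total varves = 235 + 2899 = 3134.
3134 − 2214 = 920 varves lie beyond the volcanic ash layer toward the sediment surface.
1890 − 920 = 970 CE.

970 CE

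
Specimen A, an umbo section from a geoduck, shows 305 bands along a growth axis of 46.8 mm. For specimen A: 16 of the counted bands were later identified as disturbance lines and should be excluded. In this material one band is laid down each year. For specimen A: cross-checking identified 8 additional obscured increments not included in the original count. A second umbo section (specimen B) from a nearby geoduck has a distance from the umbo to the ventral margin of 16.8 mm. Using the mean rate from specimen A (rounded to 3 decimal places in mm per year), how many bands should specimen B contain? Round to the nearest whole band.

Specimen A: after corrections the count is 305 − 16 + 8 = 297 bands.
A: 46.8 mm over 297 years gives 46.8 / 297 ≈ 0.158 mm per year.
B spans 16.8 / 0.158 = 106.33 years ≈ 106 bands.

106 bands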